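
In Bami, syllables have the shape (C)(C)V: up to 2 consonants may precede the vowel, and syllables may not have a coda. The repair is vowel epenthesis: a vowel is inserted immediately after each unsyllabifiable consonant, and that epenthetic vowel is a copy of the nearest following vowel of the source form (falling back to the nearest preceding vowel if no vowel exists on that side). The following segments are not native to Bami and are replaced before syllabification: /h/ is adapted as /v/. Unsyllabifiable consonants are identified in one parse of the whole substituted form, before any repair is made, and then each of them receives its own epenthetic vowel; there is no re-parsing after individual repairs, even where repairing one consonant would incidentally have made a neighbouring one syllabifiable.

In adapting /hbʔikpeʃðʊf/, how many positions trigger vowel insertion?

After substitution the input is /vbʔikpeʃðʊf/.
The unsyllabifiable consonants are /v/, /f/; each receives one epenthetic vowel.

2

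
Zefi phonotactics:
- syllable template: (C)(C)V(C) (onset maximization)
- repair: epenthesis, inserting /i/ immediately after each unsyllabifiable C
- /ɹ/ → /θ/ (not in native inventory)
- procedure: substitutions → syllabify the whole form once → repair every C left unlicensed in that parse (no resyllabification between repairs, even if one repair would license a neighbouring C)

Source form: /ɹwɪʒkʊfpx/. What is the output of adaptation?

Substitution: /ɹ/ → /θ/, giving /θwɪʒkʊfpx/.
Syllabifying with onset maximization leaves /p/, /x/ stranded (at most one coda consonant is licensed; onsets may contain at most 2 consonants).
Inserting the epenthetic vowel yields /p/ → /pi/, /x/ → /xi/.

θwɪʒkʊfpixi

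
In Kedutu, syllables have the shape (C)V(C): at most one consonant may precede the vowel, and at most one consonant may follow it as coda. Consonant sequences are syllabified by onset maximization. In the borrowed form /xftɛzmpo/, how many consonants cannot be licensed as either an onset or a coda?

The consonants /x/, /f/, /m/ cannot be parsed into a legal (C)V(C) syllable (at most one coda consonant is licensed; onsets are limited to one consonant).

3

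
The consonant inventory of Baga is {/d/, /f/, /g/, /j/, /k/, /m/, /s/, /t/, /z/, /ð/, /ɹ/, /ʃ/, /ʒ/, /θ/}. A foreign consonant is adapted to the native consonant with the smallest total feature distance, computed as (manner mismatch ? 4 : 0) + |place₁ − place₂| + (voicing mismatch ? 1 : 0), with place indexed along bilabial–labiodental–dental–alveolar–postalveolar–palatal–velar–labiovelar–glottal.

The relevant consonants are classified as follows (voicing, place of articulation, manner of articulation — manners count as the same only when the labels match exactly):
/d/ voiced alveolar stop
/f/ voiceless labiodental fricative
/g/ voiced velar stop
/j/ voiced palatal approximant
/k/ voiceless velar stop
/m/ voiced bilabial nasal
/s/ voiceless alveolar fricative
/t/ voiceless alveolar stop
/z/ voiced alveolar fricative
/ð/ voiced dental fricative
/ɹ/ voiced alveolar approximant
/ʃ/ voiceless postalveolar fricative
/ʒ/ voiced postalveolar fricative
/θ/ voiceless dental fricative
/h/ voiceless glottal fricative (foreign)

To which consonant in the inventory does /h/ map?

ʃ

/ʃ/ is closest: same manner (fricative), place distance 4 (glottal→postalveolar), same voicing; total 4. Next closest is /s/ at distance 5.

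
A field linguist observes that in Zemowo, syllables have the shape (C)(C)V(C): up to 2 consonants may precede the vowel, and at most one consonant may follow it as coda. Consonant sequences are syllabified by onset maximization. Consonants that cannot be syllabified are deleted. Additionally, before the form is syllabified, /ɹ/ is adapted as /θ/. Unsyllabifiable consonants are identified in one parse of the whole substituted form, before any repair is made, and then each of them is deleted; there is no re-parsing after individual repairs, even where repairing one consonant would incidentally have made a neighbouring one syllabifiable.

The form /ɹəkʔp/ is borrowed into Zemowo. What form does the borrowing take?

θək

Substitution: /ɹ/ → /θ/, giving /θəkʔp/.
The consonants /ʔ/, /p/ cannot be parsed into a legal (C)(C)V(C) syllable (at most one coda consonant is licensed; onsets may contain at most 2 consonants).
Each unlicensed consonant is deleted: /ʔ/, /p/.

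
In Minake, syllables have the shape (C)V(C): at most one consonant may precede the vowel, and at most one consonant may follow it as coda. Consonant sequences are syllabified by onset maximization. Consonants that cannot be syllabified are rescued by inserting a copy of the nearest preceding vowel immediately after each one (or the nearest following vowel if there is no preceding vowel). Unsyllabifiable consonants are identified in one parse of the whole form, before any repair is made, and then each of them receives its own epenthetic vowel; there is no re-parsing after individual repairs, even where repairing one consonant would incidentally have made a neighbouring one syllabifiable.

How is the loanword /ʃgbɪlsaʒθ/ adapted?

ʃɪgɪbɪlsaʒθa

Under (C)V(C), the unsyllabifiable consonants are /ʃ/, /g/, /θ/ (at most one coda consonant is licensed; onsets are limited to one consonant).
Epenthesis after each stranded consonant: /ʃ/ → /ʃɪ/, /g/ → /gɪ/, /θ/ → /θa/.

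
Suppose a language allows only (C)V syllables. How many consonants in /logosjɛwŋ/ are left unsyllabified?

The consonants /s/, /w/, /ŋ/ cannot be parsed into a legal (C)V syllable (no codas are permitted; onsets are limited to one consonant).

3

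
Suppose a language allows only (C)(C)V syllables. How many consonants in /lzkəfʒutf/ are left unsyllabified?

Syllabifying with onset maximization leaves /l/, /t/, /f/ stranded (no codas are permitted; onsets may contain at most 2 consonants).

3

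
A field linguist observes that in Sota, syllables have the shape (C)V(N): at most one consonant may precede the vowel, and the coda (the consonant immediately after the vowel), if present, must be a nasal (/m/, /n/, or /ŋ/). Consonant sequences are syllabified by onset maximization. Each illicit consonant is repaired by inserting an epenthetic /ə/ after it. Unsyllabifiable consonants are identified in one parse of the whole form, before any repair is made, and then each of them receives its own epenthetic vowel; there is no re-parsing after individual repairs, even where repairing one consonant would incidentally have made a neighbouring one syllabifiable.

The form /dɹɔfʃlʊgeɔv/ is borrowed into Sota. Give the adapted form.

Syllabifying with onset maximization leaves /d/, /f/, /ʃ/, /v/ stranded (only a nasal (/m/, /n/, or /ŋ/) is licensed in coda position; onsets are limited to one consonant).
Inserting the epenthetic vowel yields /d/ → /də/, /f/ → /fə/, /ʃ/ → /ʃə/, /v/ → /və/.

dəɹɔfəʃəlʊgeɔvə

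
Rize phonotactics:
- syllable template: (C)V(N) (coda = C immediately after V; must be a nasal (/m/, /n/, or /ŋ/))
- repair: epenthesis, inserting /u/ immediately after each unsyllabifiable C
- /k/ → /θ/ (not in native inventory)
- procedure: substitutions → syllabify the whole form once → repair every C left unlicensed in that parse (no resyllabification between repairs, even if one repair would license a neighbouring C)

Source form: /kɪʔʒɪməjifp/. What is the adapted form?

θɪʔuʒɪməjifupu

Substitution: /k/ → /θ/, giving /θɪʔʒɪməjifp/.
Syllabifying with onset maximization leaves /ʔ/, /f/, /p/ stranded (only a nasal (/m/, /n/, or /ŋ/) is licensed in coda position; onsets are limited to one consonant).
Inserting the epenthetic vowel yields /ʔ/ → /ʔu/, /f/ → /fu/, /p/ → /pu/.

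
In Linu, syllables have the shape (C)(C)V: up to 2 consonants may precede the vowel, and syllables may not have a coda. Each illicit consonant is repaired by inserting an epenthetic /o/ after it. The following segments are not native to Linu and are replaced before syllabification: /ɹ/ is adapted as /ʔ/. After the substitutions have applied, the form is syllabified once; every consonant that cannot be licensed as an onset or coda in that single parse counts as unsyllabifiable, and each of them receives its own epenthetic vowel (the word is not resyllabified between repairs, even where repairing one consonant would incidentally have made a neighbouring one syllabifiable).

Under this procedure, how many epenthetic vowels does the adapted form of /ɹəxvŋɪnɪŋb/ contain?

After substitution the input is /ʔəxvŋɪnɪŋb/.
The unsyllabifiable consonants are /x/, /ŋ/, /b/; each receives one epenthetic vowel.

3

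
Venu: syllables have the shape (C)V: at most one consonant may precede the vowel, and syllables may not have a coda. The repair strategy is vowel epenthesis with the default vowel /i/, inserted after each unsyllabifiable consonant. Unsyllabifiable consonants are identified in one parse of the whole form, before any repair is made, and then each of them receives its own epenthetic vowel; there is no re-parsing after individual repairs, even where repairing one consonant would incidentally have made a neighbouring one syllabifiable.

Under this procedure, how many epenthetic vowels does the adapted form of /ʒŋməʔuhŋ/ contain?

4

The unsyllabifiable consonants are /ʒ/, /ŋ/, /h/, /ŋ/; each receives one epenthetic vowel.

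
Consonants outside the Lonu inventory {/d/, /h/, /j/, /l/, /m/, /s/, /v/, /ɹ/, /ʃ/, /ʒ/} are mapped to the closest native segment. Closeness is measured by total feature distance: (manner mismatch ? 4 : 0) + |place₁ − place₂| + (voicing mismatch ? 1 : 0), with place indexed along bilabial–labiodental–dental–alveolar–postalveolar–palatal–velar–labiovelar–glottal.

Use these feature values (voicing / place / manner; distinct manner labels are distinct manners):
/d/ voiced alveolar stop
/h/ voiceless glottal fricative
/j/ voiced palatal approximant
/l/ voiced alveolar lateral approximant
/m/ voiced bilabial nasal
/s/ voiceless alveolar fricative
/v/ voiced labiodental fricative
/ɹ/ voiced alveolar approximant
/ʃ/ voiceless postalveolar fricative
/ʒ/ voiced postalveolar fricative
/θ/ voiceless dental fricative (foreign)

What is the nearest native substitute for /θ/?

/s/ is closest: same manner (fricative), place distance 1 (dental→alveolar), same voicing; total 1. Next closest is /v/ at distance 2.

s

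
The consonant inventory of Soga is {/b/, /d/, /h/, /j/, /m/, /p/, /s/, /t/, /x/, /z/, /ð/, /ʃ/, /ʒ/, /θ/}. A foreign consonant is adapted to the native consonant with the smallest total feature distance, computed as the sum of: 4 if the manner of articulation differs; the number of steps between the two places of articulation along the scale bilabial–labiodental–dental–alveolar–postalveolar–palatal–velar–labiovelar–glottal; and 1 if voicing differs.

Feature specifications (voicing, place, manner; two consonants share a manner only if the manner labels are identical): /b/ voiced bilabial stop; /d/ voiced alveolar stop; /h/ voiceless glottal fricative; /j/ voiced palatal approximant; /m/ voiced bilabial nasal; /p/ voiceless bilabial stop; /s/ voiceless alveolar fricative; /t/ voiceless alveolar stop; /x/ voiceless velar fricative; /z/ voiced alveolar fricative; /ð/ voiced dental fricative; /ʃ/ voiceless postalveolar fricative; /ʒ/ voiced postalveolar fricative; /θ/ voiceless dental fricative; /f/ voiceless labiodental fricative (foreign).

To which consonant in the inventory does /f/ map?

θ

/θ/ is closest: same manner (fricative), place distance 1 (labiodental→dental), same voicing; total 1. Next closest is /s/ at distance 2.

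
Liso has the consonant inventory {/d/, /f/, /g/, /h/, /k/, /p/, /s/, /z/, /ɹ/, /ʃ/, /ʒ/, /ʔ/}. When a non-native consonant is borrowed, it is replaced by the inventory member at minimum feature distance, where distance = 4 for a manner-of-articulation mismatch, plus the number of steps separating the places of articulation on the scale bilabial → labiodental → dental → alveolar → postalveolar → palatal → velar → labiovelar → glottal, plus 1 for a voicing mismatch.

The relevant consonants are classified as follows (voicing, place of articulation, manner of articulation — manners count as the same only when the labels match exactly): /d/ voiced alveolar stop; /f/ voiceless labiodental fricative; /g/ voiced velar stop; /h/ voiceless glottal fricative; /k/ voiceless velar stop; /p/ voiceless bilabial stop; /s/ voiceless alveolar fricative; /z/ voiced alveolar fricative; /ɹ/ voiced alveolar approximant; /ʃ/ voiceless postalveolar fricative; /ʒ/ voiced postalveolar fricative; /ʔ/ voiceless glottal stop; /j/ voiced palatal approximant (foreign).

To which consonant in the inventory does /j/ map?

/ɹ/ is closest: same manner (approximant), place distance 2 (palatal→alveolar), same voicing; total 2. Next closest is /g/ at distance 5.

ɹ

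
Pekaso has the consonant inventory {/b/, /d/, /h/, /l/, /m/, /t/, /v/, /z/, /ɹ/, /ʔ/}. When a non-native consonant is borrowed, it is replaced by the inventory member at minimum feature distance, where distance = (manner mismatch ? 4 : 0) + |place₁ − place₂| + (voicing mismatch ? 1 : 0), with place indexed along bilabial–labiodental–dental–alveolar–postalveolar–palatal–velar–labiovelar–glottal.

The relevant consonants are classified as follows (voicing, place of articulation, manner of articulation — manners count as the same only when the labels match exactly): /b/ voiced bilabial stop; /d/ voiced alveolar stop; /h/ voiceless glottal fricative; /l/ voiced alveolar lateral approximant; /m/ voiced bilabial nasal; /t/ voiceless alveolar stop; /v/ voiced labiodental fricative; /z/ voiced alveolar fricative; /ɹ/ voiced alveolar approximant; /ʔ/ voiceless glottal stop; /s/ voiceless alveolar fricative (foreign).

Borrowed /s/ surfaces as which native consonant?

z

/z/ is closest: same manner (fricative), place distance 0 (alveolar→alveolar), voicing differs (+1); total 1. Next closest is /v/ at distance 3.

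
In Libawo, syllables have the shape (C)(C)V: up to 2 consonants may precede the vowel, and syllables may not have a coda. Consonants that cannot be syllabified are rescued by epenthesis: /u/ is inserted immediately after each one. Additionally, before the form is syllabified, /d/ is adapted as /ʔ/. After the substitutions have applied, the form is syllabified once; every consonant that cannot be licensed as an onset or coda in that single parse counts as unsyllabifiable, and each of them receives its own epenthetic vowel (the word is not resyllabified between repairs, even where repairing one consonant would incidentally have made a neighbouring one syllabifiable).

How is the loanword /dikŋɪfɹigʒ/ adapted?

Substitution: /d/ → /ʔ/, giving /ʔikŋɪfɹigʒ/.
The consonants /g/, /ʒ/ cannot be parsed into a legal (C)(C)V syllable (no codas are permitted; onsets may contain at most 2 consonants).
Epenthesis after each stranded consonant: /g/ → /gu/, /ʒ/ → /ʒu/.

ʔikŋɪfɹiguʒu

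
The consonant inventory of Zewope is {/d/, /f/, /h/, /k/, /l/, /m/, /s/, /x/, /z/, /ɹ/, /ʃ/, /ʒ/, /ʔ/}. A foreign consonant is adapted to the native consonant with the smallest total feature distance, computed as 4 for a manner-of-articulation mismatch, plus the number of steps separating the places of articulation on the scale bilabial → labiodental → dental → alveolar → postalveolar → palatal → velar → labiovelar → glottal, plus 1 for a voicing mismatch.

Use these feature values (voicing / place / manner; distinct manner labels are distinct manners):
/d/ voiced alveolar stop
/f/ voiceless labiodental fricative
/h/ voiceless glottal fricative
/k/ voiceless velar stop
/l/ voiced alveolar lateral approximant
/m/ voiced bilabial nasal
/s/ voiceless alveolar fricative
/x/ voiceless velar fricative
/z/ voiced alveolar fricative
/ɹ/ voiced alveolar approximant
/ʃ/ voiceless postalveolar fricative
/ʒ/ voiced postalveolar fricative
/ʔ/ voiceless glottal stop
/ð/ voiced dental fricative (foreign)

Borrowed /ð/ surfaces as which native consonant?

z

/z/ is closest: same manner (fricative), place distance 1 (dental→alveolar), same voicing; total 1. Next closest is /f/ at distance 2.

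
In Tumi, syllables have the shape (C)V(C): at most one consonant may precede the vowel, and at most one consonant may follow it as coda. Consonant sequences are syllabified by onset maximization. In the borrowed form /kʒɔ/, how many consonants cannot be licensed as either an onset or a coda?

The consonants /k/ cannot be parsed into a legal (C)V(C) syllable (at most one coda consonant is licensed; onsets are limited to one consonant).

1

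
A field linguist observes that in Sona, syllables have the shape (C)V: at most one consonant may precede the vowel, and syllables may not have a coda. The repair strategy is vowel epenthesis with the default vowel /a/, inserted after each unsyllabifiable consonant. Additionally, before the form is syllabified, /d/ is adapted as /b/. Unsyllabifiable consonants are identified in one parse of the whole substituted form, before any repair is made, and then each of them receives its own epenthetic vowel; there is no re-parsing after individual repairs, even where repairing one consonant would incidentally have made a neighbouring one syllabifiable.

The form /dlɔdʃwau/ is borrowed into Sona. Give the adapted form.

Substitution: /d/ → /b/, giving /blɔbʃwau/.
The consonants /b/, /b/, /ʃ/ cannot be parsed into a legal (C)V syllable (no codas are permitted; onsets are limited to one consonant).
Each unlicensed consonant becomes the onset of a new syllable: /b/ → /ba/, /b/ → /ba/, /ʃ/ → /ʃa/.

balɔbaʃawau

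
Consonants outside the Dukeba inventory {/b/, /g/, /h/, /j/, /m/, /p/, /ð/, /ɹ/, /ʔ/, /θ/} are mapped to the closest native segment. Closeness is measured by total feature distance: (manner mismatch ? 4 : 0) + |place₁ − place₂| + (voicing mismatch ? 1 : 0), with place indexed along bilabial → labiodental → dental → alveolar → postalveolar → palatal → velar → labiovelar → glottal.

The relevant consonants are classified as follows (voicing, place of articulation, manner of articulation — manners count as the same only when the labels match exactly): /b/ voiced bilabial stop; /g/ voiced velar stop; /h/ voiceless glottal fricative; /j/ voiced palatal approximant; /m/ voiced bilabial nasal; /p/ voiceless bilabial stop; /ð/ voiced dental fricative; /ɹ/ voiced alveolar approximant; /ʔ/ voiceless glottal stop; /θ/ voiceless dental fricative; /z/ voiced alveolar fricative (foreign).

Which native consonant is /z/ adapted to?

/ð/ is closest: same manner (fricative), place distance 1 (alveolar→dental), same voicing; total 1. Next closest is /θ/ at distance 2.

ð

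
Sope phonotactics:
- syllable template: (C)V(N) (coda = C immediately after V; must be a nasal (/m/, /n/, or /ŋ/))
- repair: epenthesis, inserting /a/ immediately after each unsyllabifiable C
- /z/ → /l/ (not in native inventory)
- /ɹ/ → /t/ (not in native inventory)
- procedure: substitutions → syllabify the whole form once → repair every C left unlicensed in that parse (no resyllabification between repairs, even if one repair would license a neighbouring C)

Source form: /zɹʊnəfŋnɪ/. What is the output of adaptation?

Substitution: /z/ → /l/, /ɹ/ → /t/, giving /ltʊnəfŋnɪ/.
The consonants /l/, /f/, /ŋ/ cannot be parsed into a legal (C)V(N) syllable (only a nasal (/m/, /n/, or /ŋ/) is licensed in coda position; onsets are limited to one consonant).
Each unlicensed consonant becomes the onset of a new syllable: /l/ → /la/, /f/ → /fa/, /ŋ/ → /ŋa/.

latʊnəfaŋanɪ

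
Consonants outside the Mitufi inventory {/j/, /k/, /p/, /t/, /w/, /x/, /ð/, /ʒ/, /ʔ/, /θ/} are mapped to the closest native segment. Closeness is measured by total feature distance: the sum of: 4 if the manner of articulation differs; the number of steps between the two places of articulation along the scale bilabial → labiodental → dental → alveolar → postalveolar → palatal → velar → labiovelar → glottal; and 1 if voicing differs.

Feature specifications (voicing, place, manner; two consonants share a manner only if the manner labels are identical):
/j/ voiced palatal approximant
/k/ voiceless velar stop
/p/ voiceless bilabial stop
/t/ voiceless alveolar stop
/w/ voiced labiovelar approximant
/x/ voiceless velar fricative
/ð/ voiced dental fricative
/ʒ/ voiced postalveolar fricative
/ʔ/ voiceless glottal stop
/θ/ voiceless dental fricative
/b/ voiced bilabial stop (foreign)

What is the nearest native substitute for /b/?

/p/ is closest: same manner (stop), place distance 0 (bilabial→bilabial), voicing differs (+1); total 1. Next closest is /t/ at distance 4.

p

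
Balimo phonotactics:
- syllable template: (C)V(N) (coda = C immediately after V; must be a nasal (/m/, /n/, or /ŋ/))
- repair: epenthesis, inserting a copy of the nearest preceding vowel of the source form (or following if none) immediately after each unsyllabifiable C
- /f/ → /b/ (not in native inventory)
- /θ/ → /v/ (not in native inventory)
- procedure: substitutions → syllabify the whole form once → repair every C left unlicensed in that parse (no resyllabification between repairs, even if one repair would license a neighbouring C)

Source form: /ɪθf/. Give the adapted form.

Substitution: /θ/ → /v/, /f/ → /b/, giving /ɪvb/.
Under (C)V(N), the unsyllabifiable consonants are /v/, /b/ (only a nasal (/m/, /n/, or /ŋ/) is licensed in coda position; onsets are limited to one consonant).
Each unlicensed consonant becomes the onset of a new syllable: /v/ → /vɪ/, /b/ → /bɪ/.

ɪvɪbɪ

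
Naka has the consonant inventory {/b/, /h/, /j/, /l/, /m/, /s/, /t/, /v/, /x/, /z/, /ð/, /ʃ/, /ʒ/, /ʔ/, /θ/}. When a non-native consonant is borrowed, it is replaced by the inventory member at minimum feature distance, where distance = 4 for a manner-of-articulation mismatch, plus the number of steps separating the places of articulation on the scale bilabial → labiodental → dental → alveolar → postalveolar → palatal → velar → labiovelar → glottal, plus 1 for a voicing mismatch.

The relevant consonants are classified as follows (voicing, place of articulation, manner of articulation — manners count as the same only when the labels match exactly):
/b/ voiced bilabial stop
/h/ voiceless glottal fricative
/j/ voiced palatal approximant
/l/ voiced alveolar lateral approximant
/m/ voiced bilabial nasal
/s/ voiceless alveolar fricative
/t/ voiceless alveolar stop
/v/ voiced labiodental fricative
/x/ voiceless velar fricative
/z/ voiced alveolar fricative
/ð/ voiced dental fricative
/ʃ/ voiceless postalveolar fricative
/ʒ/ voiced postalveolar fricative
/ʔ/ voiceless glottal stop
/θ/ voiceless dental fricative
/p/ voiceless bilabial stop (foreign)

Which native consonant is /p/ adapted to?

/b/ is closest: same manner (stop), place distance 0 (bilabial→bilabial), voicing differs (+1); total 1. Next closest is /t/ at distance 3.

b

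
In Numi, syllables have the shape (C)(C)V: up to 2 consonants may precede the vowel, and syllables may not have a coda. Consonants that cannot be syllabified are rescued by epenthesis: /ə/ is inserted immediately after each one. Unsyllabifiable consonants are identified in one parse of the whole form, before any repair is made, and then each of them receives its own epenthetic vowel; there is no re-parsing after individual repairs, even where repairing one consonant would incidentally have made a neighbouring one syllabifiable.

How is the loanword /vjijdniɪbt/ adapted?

vjijədniɪbətə

The consonants /j/, /b/, /t/ cannot be parsed into a legal (C)(C)V syllable (no codas are permitted; onsets may contain at most 2 consonants).
Epenthesis after each stranded consonant: /j/ → /jə/, /b/ → /bə/, /t/ → /tə/.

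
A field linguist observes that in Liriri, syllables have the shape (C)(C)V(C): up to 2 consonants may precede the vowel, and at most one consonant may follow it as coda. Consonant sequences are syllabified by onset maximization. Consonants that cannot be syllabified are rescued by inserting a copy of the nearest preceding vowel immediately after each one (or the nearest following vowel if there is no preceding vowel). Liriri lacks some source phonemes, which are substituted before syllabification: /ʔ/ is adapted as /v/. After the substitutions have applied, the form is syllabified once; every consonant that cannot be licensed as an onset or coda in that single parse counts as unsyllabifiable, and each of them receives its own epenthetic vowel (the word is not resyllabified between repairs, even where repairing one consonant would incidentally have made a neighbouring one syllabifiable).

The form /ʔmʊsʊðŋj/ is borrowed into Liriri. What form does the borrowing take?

vmʊsʊðŋʊjʊ

Substitution: /ʔ/ → /v/, giving /vmʊsʊðŋj/.
Syllabifying with onset maximization leaves /ŋ/, /j/ stranded (at most one coda consonant is licensed; onsets may contain at most 2 consonants).
Epenthesis after each stranded consonant: /ŋ/ → /ŋʊ/, /j/ → /jʊ/.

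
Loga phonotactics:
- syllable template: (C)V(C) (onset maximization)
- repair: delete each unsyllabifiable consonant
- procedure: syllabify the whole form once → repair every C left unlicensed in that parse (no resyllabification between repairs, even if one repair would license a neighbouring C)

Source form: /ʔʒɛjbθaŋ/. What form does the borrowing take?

ʒɛjθaŋ

The consonants /ʔ/, /b/ cannot be parsed into a legal (C)V(C) syllable (at most one coda consonant is licensed; onsets are limited to one consonant).
Deletion applies to /ʔ/, /b/.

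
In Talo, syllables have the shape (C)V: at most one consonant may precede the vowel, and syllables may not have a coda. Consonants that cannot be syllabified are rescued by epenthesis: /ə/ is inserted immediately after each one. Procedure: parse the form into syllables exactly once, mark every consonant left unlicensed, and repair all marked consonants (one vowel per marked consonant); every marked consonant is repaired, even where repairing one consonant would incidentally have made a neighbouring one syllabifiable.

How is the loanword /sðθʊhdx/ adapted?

səðəθʊhədəxə

Under (C)V, the unsyllabifiable consonants are /s/, /ð/, /h/, /d/, /x/ (no codas are permitted; onsets are limited to one consonant).
Epenthesis after each stranded consonant: /s/ → /sə/, /ð/ → /ðə/, /h/ → /hə/, /d/ → /də/, /x/ → /xə/.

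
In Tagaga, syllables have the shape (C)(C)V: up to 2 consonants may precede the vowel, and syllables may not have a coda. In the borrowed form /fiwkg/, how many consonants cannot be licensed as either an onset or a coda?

Under (C)(C)V, the unsyllabifiable consonants are /w/, /k/, /g/ (no codas are permitted; onsets may contain at most 2 consonants).

3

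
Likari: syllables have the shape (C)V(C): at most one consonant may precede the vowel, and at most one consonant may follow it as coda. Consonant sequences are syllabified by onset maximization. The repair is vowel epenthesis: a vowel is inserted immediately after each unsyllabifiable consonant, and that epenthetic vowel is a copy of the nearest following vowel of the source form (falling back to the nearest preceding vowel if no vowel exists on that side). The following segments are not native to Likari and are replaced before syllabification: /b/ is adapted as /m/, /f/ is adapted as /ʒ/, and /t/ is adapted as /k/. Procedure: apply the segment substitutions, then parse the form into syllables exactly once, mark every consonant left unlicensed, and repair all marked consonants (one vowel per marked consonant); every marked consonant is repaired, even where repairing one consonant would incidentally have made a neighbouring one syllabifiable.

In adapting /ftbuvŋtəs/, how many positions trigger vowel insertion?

3

After substitution the input is /ʒkmuvŋkəs/.
The unsyllabifiable consonants are /ʒ/, /k/, /ŋ/; each receives one epenthetic vowel.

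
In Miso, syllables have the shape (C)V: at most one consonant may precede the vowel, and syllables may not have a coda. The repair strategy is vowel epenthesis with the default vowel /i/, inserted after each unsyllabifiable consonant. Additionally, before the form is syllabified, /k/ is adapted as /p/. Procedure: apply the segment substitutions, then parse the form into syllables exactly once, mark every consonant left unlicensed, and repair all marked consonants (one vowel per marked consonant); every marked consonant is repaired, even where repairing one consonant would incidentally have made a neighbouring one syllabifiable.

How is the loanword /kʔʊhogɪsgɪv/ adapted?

Substitution: /k/ → /p/, giving /pʔʊhogɪsgɪv/.
The consonants /p/, /s/, /v/ cannot be parsed into a legal (C)V syllable (no codas are permitted; onsets are limited to one consonant).
Epenthesis after each stranded consonant: /p/ → /pi/, /s/ → /si/, /v/ → /vi/.

piʔʊhogɪsigɪvi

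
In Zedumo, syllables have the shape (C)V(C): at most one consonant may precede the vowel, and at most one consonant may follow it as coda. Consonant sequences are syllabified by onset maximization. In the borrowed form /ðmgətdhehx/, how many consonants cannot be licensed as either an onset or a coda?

Syllabifying with onset maximization leaves /ð/, /m/, /d/, /x/ stranded (at most one coda consonant is licensed; onsets are limited to one consonant).

4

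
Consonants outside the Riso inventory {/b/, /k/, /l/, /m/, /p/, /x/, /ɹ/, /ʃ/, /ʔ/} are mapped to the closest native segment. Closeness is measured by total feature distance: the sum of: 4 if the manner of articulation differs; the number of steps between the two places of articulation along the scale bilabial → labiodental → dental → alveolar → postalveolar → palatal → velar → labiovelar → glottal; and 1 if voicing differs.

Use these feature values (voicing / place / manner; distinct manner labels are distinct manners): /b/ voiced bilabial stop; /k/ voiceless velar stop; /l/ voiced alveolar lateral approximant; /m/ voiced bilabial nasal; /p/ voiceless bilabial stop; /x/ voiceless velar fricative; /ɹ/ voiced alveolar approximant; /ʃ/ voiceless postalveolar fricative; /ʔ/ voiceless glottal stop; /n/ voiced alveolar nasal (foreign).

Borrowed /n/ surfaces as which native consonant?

/m/ is closest: same manner (nasal), place distance 3 (alveolar→bilabial), same voicing; total 3. Next closest is /l/ at distance 4.

m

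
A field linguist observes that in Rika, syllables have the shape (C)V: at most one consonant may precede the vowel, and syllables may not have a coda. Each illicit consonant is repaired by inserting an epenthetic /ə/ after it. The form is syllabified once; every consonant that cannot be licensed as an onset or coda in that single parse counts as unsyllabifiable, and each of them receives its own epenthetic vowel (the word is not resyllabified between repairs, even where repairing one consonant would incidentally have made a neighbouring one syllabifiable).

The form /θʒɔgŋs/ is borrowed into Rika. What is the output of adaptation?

Syllabifying with onset maximization leaves /θ/, /g/, /ŋ/, /s/ stranded (no codas are permitted; onsets are limited to one consonant).
Inserting the epenthetic vowel yields /θ/ → /θə/, /g/ → /gə/, /ŋ/ → /ŋə/, /s/ → /sə/.

θəʒɔgəŋəsə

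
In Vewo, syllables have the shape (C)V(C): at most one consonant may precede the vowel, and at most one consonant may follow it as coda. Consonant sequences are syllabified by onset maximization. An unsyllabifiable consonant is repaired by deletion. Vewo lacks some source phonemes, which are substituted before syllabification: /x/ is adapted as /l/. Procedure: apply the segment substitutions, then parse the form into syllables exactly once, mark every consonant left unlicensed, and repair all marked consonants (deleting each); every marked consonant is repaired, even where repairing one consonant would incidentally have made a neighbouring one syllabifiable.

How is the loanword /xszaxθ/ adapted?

Substitution: /x/ → /l/, giving /lszalθ/.
Syllabifying with onset maximization leaves /l/, /s/, /θ/ stranded (at most one coda consonant is licensed; onsets are limited to one consonant).
Deleting the stranded consonants removes /l/, /s/, /θ/.

zal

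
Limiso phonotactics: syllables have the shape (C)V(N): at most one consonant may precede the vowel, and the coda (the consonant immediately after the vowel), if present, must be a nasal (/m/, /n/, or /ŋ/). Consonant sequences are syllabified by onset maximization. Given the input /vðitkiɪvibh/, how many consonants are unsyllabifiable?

4

Under (C)V(N), the unsyllabifiable consonants are /v/, /t/, /b/, /h/ (only a nasal (/m/, /n/, or /ŋ/) is licensed in coda position; onsets are limited to one consonant).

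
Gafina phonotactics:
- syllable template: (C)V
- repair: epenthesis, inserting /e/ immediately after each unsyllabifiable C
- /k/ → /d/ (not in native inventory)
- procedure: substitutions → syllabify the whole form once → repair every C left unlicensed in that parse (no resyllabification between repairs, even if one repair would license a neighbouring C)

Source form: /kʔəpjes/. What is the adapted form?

Substitution: /k/ → /d/, giving /dʔəpjes/.
The consonants /d/, /p/, /s/ cannot be parsed into a legal (C)V syllable (no codas are permitted; onsets are limited to one consonant).
Each unlicensed consonant becomes the onset of a new syllable: /d/ → /de/, /p/ → /pe/, /s/ → /se/.

deʔəpejese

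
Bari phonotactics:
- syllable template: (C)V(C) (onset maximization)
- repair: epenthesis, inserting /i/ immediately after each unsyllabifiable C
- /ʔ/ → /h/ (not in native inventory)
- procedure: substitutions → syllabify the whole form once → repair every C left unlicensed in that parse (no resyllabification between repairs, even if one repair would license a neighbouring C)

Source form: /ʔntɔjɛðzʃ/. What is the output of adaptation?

hinitɔjɛðziʃi

Substitution: /ʔ/ → /h/, giving /hntɔjɛðzʃ/.
The consonants /h/, /n/, /z/, /ʃ/ cannot be parsed into a legal (C)V(C) syllable (at most one coda consonant is licensed; onsets are limited to one consonant).
Each unlicensed consonant becomes the onset of a new syllable: /h/ → /hi/, /n/ → /ni/, /z/ → /zi/, /ʃ/ → /ʃi/.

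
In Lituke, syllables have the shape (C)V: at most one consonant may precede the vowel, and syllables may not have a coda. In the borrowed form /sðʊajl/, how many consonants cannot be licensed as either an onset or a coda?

3

Under (C)V, the unsyllabifiable consonants are /s/, /j/, /l/ (no codas are permitted; onsets are limited to one consonant).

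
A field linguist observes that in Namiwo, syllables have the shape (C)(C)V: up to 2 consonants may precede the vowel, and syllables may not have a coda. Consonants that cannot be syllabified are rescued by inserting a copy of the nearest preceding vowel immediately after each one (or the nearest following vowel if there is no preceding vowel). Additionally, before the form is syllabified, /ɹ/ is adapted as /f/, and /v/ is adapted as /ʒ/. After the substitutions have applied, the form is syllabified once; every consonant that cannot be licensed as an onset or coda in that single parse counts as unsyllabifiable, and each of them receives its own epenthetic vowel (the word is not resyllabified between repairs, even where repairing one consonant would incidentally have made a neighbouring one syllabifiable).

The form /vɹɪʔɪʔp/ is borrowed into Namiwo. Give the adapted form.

Substitution: /v/ → /ʒ/, /ɹ/ → /f/, giving /ʒfɪʔɪʔp/.
Syllabifying with onset maximization leaves /ʔ/, /p/ stranded (no codas are permitted; onsets may contain at most 2 consonants).
Inserting the epenthetic vowel yields /ʔ/ → /ʔɪ/, /p/ → /pɪ/.

ʒfɪʔɪʔɪpɪ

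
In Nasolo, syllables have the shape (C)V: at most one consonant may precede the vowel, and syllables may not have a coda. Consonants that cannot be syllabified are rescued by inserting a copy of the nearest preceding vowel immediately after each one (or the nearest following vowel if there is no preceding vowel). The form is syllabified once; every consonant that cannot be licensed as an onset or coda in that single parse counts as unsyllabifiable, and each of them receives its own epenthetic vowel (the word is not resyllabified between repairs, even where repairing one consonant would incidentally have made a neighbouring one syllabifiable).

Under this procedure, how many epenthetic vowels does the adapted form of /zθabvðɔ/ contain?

3

The unsyllabifiable consonants are /z/, /b/, /v/; each receives one epenthetic vowel.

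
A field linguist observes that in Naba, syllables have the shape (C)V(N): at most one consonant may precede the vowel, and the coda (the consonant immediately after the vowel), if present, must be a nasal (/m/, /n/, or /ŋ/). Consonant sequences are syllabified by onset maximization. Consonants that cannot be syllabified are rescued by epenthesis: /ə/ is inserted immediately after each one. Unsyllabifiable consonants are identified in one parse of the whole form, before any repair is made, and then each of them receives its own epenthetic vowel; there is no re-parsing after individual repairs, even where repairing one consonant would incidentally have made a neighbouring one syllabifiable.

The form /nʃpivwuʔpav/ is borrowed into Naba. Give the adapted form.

nəʃəpivəwuʔəpavə

The consonants /n/, /ʃ/, /v/, /ʔ/, /v/ cannot be parsed into a legal (C)V(N) syllable (only a nasal (/m/, /n/, or /ŋ/) is licensed in coda position; onsets are limited to one consonant).
Each unlicensed consonant becomes the onset of a new syllable: /n/ → /nə/, /ʃ/ → /ʃə/, /v/ → /və/, /ʔ/ → /ʔə/, /v/ → /və/.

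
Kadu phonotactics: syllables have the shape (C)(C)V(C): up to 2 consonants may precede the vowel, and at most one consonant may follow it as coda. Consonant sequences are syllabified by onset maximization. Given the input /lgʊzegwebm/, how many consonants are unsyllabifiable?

Under (C)(C)V(C), the unsyllabifiable consonants are /m/ (at most one coda consonant is licensed; onsets may contain at most 2 consonants).

1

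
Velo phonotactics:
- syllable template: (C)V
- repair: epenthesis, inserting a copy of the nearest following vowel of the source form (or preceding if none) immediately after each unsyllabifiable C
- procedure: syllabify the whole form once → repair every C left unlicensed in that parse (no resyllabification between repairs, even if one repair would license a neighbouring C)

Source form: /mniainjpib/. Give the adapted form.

Syllabifying with onset maximization leaves /m/, /n/, /j/, /b/ stranded (no codas are permitted; onsets are limited to one consonant).
Epenthesis after each stranded consonant: /m/ → /mi/, /n/ → /ni/, /j/ → /ji/, /b/ → /bi/.

miniainijipibi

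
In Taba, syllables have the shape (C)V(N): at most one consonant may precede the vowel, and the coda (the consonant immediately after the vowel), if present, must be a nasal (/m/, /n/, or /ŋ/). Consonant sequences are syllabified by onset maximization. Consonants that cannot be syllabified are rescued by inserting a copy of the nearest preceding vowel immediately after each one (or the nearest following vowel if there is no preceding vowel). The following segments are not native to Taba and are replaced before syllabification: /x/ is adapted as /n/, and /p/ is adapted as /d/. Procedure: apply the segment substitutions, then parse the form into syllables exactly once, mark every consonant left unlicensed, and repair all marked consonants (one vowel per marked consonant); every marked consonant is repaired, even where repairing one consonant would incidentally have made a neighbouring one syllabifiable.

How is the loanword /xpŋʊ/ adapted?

nʊdʊŋʊ

Substitution: /x/ → /n/, /p/ → /d/, giving /ndŋʊ/.
Under (C)V(N), the unsyllabifiable consonants are /n/, /d/ (only a nasal (/m/, /n/, or /ŋ/) is licensed in coda position; onsets are limited to one consonant).
Inserting the epenthetic vowel yields /n/ → /nʊ/, /d/ → /dʊ/.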